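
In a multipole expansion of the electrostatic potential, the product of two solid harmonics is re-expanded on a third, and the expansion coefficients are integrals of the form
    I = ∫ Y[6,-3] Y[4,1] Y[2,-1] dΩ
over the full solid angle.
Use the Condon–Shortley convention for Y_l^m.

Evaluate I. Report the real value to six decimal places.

m-sum = -3 + 1 − 1 = -3 ≠ 0 ⇒ I = 0

0.000000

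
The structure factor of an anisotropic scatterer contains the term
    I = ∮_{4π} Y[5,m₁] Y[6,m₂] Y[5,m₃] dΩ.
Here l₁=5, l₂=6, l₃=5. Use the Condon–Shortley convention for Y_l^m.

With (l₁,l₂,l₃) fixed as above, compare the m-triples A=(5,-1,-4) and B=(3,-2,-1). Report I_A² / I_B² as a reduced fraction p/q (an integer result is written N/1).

189/242

l's match ⇒ only the (l;m) 3-j factors differ between A and B.
A: triangle coeff Δ(5,6,5) = 1/28588560; Σ_t [0,0]: t=0:+1/2073600 = 1/2073600; (3j)²=63/9724 [(5 6 5; 5 -1 -4)], sign=-1
B: triangle coeff Δ(5,6,5) = 1/28588560; Σ_t [0,2]: t=0:+1/138240 t=1:−1/25920 t=2:+1/55296 = -11/829440; (3j)²=11/1326 [(5 6 5; 3 -2 -1)], sign=-1
I_A²/I_B² = (63/9724)/(11/1326) = 189/242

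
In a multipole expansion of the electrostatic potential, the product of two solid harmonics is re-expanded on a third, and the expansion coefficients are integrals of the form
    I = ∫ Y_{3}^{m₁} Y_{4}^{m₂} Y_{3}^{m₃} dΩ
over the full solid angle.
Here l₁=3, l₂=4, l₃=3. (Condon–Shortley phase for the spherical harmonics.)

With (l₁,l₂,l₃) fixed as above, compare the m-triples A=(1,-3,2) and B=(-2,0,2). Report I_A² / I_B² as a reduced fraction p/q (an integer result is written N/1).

Same 3,4,3: normalisation and zero-m 3j drop out of the ratio.
A: Δ: 4! 2! 4! / 11! → 1/34650; sum: t=0:+1/288 t=1:−1/144 = -1/288; 3j²(3 4 3; 1 -3 2) = Δ·Π!·Σ² = 1/99  (sign +1)
B: Δ: 4! 2! 4! / 11! → 1/34650; sum: t=3:−1/72 t=4:+1/576 = -7/576; 3j²(3 4 3; -2 0 2) = Δ·Π!·Σ² = 7/198  (sign +1)
I_A²/I_B² = (1/99)/(7/198) = 2/7

2/7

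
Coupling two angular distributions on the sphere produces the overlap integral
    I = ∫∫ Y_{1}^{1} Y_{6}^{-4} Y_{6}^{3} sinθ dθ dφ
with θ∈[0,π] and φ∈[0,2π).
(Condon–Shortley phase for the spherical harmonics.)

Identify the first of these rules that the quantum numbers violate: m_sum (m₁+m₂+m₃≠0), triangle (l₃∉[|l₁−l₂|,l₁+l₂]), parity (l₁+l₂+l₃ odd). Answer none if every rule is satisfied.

azimuthal sum: 1 − 4 + 3 = 0  ✓
5 ≤ 6 ≤ 7 (triangle on l)  ✓
L = 1 + 6 + 6 = 13 (odd)  ✗

parity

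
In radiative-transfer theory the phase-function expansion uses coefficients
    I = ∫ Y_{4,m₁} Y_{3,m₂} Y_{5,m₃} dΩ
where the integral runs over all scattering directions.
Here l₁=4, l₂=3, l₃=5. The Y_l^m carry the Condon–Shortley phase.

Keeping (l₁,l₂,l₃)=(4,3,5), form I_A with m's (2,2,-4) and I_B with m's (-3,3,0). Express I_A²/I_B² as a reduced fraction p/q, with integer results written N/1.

Shared (l₁,l₂,l₃)=(4,3,5): N and (l;000)² cancel in I_A²/I_B².
A: Δ = 2!·6!·4!/13! = 1/180180; Racah Σ t=1..2: t=1:−1/2880 t=2:+1/8640 = -1/4320; ⇒ 3j(4 3 5; 2 2 -4)² = 8/429, sgn +1
B: Δ = 2!·6!·4!/13! = 1/180180; Racah Σ t=2..2: t=2:+1/5760 = 1/5760; ⇒ 3j(4 3 5; -3 3 0)² = 5/572, sgn -1
I_A²/I_B² = (8/429)/(5/572) = 32/15

32/15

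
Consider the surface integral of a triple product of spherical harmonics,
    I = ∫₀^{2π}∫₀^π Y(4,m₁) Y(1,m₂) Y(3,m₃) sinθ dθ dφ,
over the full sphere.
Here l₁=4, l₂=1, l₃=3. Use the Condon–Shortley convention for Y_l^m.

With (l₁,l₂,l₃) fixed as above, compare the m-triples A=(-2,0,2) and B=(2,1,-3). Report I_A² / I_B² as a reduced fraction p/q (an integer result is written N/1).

12/1

Shared (l₁,l₂,l₃)=(4,1,3): N and (l;000)² cancel in I_A²/I_B².
A: Δ = 2!·6!·0!/9! = 1/252; Racah Σ t=1..1: t=1:−1/120 = -1/120; ⇒ 3j(4 1 3; -2 0 2)² = 1/21, sgn +1
B: Δ = 2!·6!·0!/9! = 1/252; Racah Σ t=2..2: t=2:+1/1440 = 1/1440; ⇒ 3j(4 1 3; 2 1 -3)² = 1/252, sgn +1
I_A²/I_B² = (1/21)/(1/252) = 12/1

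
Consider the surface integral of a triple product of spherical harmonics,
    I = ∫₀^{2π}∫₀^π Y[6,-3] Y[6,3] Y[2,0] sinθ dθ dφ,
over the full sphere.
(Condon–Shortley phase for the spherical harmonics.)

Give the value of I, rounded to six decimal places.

-0.057344

Rules hold: Σm=0, L=14 even, 0≤2≤12.
N = 13·13·5 = 845
Δ = 10!·2!·2!/15! = 1/90090
Racah Σ t=4..6: t=4:+1/69120 t=5:−1/14400 t=6:+1/69120 = -7/172800
⇒ 3j(6 6 2; 0 0 0)² = 14/715, sgn -1
Racah Σ t=7..9: t=7:−1/120960 t=8:+1/80640 t=9:−1/1451520 = 1/290304
⇒ 3j(6 6 2; -3 3 0)² = 5/2002, sgn +1
4πI² = N·(3j₀)²·(3jₘ)² = 5/121
I = -1·√(0.0413223/4π) = -0.05734392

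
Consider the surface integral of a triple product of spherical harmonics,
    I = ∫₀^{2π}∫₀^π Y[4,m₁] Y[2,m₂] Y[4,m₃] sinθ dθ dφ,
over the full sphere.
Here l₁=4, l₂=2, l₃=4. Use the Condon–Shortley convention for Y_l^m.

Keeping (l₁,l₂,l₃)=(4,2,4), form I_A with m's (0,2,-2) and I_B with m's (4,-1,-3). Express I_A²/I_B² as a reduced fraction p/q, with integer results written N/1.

Shared (l₁,l₂,l₃)=(4,2,4): N and (l;000)² cancel in I_A²/I_B².
A: Δ = 2!·6!·2!/11! = 1/13860; Racah Σ t=2..2: t=2:+1/192 = 1/192; ⇒ 3j(4 2 4; 0 2 -2)² = 3/77, sgn +1
B: Δ = 2!·6!·2!/11! = 1/13860; Racah Σ t=0..0: t=0:+1/1440 = 1/1440; ⇒ 3j(4 2 4; 4 -1 -3)² = 7/165, sgn -1
I_A²/I_B² = (3/77)/(7/165) = 45/49

45/49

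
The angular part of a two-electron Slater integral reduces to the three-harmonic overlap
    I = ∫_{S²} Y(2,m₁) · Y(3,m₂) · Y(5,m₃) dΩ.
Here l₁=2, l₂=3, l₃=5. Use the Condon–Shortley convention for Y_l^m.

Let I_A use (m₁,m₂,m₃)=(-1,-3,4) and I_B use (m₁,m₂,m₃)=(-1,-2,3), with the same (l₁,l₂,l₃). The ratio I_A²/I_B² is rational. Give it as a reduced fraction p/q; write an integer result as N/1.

Shared (l₁,l₂,l₃)=(2,3,5): N and (l;000)² cancel in I_A²/I_B².
A: Δ = 0!·4!·6!/11! = 1/2310; Racah Σ t=0..0: t=0:+1/4320 = 1/4320; ⇒ 3j(2 3 5; -1 -3 4)² = 2/55, sgn -1
B: Δ = 0!·4!·6!/11! = 1/2310; Racah Σ t=0..0: t=0:+1/720 = 1/720; ⇒ 3j(2 3 5; -1 -2 3)² = 8/165, sgn +1
I_A²/I_B² = (2/55)/(8/165) = 3/4

3/4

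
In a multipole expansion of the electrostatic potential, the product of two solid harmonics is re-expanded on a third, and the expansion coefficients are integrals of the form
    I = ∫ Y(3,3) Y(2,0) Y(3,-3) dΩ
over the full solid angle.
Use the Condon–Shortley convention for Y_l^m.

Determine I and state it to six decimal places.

Checks pass: Σm=0; 8 even; l₃=3∈[1,5].
(2·3+1)(2·2+1)(2·3+1) = 245
Δ: 2! 4! 2! / 9! → 1/3780
sum: t=0:+1/24 t=1:−1/4 t=2:+1/24 = -1/6
3j²(3 2 3; 0 0 0) = Δ·Π!·Σ² = 4/105  (sign +1)
sum: t=0:+1/96 = 1/96
3j²(3 2 3; 3 0 -3) = Δ·Π!·Σ² = 5/84  (sign +1)
combine: 4πI² = 245·4/105·5/84 = 5/9
take √, sign +1: I = 0.21026104

0.210261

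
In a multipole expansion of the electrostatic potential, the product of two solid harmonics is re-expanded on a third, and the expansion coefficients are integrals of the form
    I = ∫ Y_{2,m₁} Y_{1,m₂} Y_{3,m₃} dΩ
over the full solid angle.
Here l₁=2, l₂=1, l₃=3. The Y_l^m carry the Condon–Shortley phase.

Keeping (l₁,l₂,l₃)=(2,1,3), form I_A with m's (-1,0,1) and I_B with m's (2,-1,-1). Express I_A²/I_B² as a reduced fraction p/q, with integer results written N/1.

8/1

Same 2,1,3: normalisation and zero-m 3j drop out of the ratio.
A: Δ: 0! 4! 2! / 7! → 1/105; sum: t=0:+1/6 = 1/6; 3j²(2 1 3; -1 0 1) = Δ·Π!·Σ² = 8/105  (sign +1)
B: Δ: 0! 4! 2! / 7! → 1/105; sum: t=0:+1/48 = 1/48; 3j²(2 1 3; 2 -1 -1) = Δ·Π!·Σ² = 1/105  (sign +1)
I_A²/I_B² = (8/105)/(1/105) = 8/1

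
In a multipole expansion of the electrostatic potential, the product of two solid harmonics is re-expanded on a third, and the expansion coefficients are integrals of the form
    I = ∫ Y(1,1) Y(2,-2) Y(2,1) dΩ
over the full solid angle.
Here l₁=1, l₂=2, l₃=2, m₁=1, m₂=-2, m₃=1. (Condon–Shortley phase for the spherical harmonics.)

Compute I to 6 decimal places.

L=5 odd ⇒ parity kills the (l;000) factor ⇒ I = 0

0.000000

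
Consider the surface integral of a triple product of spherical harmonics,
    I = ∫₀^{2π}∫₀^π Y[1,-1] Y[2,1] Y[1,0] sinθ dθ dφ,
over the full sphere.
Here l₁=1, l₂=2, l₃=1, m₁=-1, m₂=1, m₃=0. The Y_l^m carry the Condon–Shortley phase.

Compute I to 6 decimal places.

-0.218510

m-sum 0 ✓  L=4 even ✓  1≤1≤3 ✓
Π(2lᵢ+1) = 3×5×3 = 45
triangle coeff Δ(1,2,1) = 1/30
Σ_t [1,1]: t=1:−1/1 = -1/1
(3j)²=2/15 [(1 2 1; 0 0 0)], sign=+1
Σ_t [2,2]: t=2:+1/2 = 1/2
(3j)²=1/10 [(1 2 1; -1 1 0)], sign=-1
⇒ 4πI² = 3/5
I = (-1)√(3/5/(4π)) = -0.21850969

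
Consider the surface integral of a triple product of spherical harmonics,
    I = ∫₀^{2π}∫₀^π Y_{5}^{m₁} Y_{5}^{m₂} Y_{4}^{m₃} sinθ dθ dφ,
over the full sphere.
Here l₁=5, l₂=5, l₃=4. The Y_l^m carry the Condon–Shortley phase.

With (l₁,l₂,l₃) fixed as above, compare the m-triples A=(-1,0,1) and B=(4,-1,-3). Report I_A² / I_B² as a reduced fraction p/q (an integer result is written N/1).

Same 5,5,4: normalisation and zero-m 3j drop out of the ratio.
A: Δ: 6! 4! 4! / 15! → 1/3153150; sum: t=2:+1/6912 t=3:−1/864 t=4:+1/1152 t=5:−1/17280 = -7/34560; 3j²(5 5 4; -1 0 1) = Δ·Π!·Σ² = 1/429  (sign +1)
B: Δ: 6! 4! 4! / 15! → 1/3153150; sum: t=0:+1/103680 t=1:−1/17280 = -1/20736; 3j²(5 5 4; 4 -1 -3) = Δ·Π!·Σ² = 10/429  (sign +1)
I_A²/I_B² = (1/429)/(10/429) = 1/10

1/10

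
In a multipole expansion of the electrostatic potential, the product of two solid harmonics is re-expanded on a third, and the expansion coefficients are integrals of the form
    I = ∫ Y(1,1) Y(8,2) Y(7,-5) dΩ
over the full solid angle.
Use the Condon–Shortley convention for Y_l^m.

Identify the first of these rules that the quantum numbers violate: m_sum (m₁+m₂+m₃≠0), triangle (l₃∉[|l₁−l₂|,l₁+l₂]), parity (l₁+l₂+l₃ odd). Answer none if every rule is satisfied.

m_sum

Σmᵢ = -2  ✗
l₃∈[|l₁−l₂|,l₁+l₂]=[7,9], have l₃=7
Σlᵢ = 16 ⇒ even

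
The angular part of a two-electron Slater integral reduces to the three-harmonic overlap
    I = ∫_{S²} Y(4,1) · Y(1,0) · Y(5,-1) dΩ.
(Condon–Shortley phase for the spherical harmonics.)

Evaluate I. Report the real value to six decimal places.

Rules hold: Σm=0, L=10 even, 3≤5≤5.
N = 9·3·11 = 297
Δ = 0!·8!·2!/11! = 1/495
Racah Σ t=0..0: t=0:+1/576 = 1/576
⇒ 3j(4 1 5; 0 0 0)² = 5/99, sgn -1
Racah Σ t=0..0: t=0:+1/720 = 1/720
⇒ 3j(4 1 5; 1 0 -1)² = 8/165, sgn +1
4πI² = N·(3j₀)²·(3jₘ)² = 8/11
I = -1·√(0.727273/4π) = -0.24057125

-0.240571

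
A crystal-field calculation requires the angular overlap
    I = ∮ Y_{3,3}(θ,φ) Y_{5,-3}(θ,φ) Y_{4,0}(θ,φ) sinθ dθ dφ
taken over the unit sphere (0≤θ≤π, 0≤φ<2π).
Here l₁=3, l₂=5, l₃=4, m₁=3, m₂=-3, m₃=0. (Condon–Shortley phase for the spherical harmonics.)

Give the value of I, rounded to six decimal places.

m-sum 0 ✓  L=12 even ✓  2≤4≤8 ✓
Π(2lᵢ+1) = 7×11×9 = 693
triangle coeff Δ(3,5,4) = 1/180180
Σ_t [1,3]: t=1:−1/576 t=2:+1/144 t=3:−1/576 = 1/288
(3j)²=20/1001 [(3 5 4; 0 0 0)], sign=+1
Σ_t [0,0]: t=0:+1/2304 = 1/2304
(3j)²=5/143 [(3 5 4; 3 -3 0)], sign=+1
⇒ 4πI² = 900/1859
I = (+1)√(900/1859/(4π)) = 0.19628026

0.196280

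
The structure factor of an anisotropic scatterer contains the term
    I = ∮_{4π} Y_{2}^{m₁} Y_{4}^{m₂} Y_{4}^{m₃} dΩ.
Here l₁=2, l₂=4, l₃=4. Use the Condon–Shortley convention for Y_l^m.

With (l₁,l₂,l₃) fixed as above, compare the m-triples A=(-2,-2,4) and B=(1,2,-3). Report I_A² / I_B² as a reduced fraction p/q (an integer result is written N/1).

Same 2,4,4: normalisation and zero-m 3j drop out of the ratio.
A: Δ: 2! 2! 6! / 11! → 1/13860; sum: t=2:+1/2880 = 1/2880; 3j²(2 4 4; -2 -2 4) = Δ·Π!·Σ² = 2/165  (sign +1)
B: Δ: 2! 2! 6! / 11! → 1/13860; sum: t=0:+1/1440 t=1:−1/240 = -1/288; 3j²(2 4 4; 1 2 -3) = Δ·Π!·Σ² = 5/132  (sign +1)
I_A²/I_B² = (2/165)/(5/132) = 8/25

8/25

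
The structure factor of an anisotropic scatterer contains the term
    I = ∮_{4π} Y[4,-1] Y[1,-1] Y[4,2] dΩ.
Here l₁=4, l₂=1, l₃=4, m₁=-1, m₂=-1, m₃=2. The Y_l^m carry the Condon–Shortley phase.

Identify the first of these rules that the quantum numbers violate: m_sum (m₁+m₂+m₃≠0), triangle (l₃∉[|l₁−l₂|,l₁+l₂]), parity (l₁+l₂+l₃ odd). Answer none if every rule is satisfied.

parity

m₁+m₂+m₃ = -1 − 1 + 2 = 0  ✓
triangle: |4−1|=3 ≤ l₃=4 ≤ 4+1=5  ✓
parity: l₁+l₂+l₃ = 9 is odd  ✗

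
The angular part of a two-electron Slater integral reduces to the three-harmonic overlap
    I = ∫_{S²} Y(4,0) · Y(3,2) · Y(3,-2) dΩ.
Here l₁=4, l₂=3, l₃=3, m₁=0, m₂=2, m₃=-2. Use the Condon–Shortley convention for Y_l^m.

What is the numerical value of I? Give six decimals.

-0.179515

Rules hold: Σm=0, L=10 even, 1≤3≤7.
N = 9·7·7 = 441
Δ = 4!·4!·2!/11! = 1/34650
Racah Σ t=1..3: t=1:−1/72 t=2:+1/16 t=3:−1/72 = 5/144
⇒ 3j(4 3 3; 0 0 0)² = 2/77, sgn -1
Racah Σ t=3..4: t=3:−1/72 t=4:+1/576 = -7/576
⇒ 3j(4 3 3; 0 2 -2)² = 7/198, sgn +1
4πI² = N·(3j₀)²·(3jₘ)² = 49/121
I = -1·√(0.404959/4π) = -0.17951487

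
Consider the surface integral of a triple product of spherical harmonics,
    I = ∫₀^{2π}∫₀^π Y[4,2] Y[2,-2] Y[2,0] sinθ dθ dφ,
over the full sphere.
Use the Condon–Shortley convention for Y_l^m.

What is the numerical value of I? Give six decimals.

m-sum 0 ✓  L=8 even ✓  2≤2≤6 ✓
Π(2lᵢ+1) = 9×5×5 = 225
triangle coeff Δ(4,2,2) = 1/630
Σ_t [2,2]: t=2:+1/16 = 1/16
(3j)²=2/35 [(4 2 2; 0 0 0)], sign=+1
Σ_t [0,0]: t=0:+1/96 = 1/96
(3j)²=1/42 [(4 2 2; 2 -2 0)], sign=+1
⇒ 4πI² = 15/49
I = (+1)√(15/49/(4π)) = 0.15607835

0.156078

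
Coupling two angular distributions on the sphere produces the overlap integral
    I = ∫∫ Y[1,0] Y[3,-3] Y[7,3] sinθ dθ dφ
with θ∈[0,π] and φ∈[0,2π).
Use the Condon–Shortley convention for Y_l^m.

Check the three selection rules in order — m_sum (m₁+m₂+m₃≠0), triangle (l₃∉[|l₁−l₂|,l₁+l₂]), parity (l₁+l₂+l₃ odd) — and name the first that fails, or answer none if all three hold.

azimuthal sum: 0 − 3 + 3 = 0  ✓
2 ≤ 7 ≤ 4 (triangle on l)  ✗
L = 1 + 3 + 7 = 11 (odd)

triangle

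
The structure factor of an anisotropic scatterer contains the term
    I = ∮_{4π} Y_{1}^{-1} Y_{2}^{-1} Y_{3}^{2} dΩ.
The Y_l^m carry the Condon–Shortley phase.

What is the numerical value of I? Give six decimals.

Checks pass: Σm=0; 6 even; l₃=3∈[1,3].
(2·1+1)(2·2+1)(2·3+1) = 105
Δ: 0! 2! 4! / 7! → 1/105
sum: t=0:+1/4 = 1/4
3j²(1 2 3; 0 0 0) = Δ·Π!·Σ² = 3/35  (sign -1)
sum: t=0:+1/12 = 1/12
3j²(1 2 3; -1 -1 2) = Δ·Π!·Σ² = 2/21  (sign -1)
combine: 4πI² = 105·3/35·2/21 = 6/7
take √, sign +1: I = 0.26116903

0.261169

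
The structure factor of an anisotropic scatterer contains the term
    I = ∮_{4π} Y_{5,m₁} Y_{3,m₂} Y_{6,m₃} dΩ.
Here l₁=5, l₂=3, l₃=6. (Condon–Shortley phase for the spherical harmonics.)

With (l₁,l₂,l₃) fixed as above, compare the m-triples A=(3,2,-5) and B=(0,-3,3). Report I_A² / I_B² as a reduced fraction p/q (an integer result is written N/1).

l's match ⇒ only the (l;m) 3-j factors differ between A and B.
A: triangle coeff Δ(5,3,6) = 1/675675; Σ_t [1,2]: t=1:−1/120960 t=2:+1/483840 = -1/161280; (3j)²=2/91 [(5 3 6; 3 2 -5)], sign=+1
B: triangle coeff Δ(5,3,6) = 1/675675; Σ_t [0,0]: t=0:+1/34560 = 1/34560; (3j)²=4/143 [(5 3 6; 0 -3 3)], sign=-1
I_A²/I_B² = (2/91)/(4/143) = 11/14

11/14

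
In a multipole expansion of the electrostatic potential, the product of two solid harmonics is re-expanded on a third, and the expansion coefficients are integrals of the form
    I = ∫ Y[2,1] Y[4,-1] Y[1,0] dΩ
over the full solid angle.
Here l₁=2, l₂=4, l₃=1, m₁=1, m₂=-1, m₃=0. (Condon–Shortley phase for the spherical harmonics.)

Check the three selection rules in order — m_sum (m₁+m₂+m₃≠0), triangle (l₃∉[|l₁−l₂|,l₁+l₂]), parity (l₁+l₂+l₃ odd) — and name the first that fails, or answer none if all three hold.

triangle

m₁+m₂+m₃ = 1 − 1 + 0 = 0  ✓
triangle: |2−4|=2 ≤ l₃=1 ≤ 2+4=6  ✗
parity: l₁+l₂+l₃ = 7 is odd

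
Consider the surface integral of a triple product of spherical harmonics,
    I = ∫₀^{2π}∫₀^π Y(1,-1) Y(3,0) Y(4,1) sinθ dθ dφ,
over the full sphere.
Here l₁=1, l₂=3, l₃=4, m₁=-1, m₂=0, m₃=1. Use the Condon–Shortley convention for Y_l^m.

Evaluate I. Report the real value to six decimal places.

-0.194664

m-sum 0 ✓  L=8 even ✓  2≤4≤4 ✓
Π(2lᵢ+1) = 3×7×9 = 189
triangle coeff Δ(1,3,4) = 1/252
Σ_t [0,0]: t=0:+1/36 = 1/36
(3j)²=4/63 [(1 3 4; 0 0 0)], sign=+1
Σ_t [0,0]: t=0:+1/72 = 1/72
(3j)²=5/126 [(1 3 4; -1 0 1)], sign=-1
⇒ 4πI² = 10/21
I = (-1)√(10/21/(4π)) = -0.19466390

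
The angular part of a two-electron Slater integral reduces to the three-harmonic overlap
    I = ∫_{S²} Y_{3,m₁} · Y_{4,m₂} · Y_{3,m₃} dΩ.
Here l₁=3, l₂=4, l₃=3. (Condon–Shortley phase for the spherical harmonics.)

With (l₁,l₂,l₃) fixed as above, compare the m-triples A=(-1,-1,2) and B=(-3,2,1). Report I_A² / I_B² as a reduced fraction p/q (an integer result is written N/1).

16/27

Same 3,4,3: normalisation and zero-m 3j drop out of the ratio.
A: Δ: 4! 2! 4! / 11! → 1/34650; sum: t=2:+1/48 t=3:−1/144 = 1/72; 3j²(3 4 3; -1 -1 2) = Δ·Π!·Σ² = 16/693  (sign -1)
B: Δ: 4! 2! 4! / 11! → 1/34650; sum: t=4:+1/192 = 1/192; 3j²(3 4 3; -3 2 1) = Δ·Π!·Σ² = 3/77  (sign +1)
I_A²/I_B² = (16/693)/(3/77) = 16/27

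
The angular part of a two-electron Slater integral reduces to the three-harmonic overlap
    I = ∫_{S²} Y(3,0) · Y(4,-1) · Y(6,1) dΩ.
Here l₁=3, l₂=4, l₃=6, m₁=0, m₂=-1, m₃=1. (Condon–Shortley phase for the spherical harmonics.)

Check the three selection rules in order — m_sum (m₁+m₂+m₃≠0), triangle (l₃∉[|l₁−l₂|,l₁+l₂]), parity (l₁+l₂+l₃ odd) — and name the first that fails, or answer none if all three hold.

parity

Σmᵢ = 0  ✓
l₃∈[|l₁−l₂|,l₁+l₂]=[1,7], have l₃=6  ✓
Σlᵢ = 13 ⇒ odd  ✗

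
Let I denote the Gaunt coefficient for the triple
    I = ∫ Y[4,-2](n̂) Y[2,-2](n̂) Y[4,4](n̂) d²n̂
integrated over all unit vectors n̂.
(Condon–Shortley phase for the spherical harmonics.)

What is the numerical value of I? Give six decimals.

-0.106180

m-sum 0 ✓  L=10 even ✓  2≤4≤6 ✓
Π(2lᵢ+1) = 9×5×9 = 405
triangle coeff Δ(4,2,4) = 1/13860
Σ_t [0,2]: t=0:+1/192 t=1:−1/36 t=2:+1/192 = -5/288
(3j)²=20/693 [(4 2 4; 0 0 0)], sign=-1
Σ_t [0,0]: t=0:+1/2880 = 1/2880
(3j)²=2/165 [(4 2 4; -2 -2 4)], sign=+1
⇒ 4πI² = 120/847
I = (-1)√(120/847/(4π)) = -0.10618031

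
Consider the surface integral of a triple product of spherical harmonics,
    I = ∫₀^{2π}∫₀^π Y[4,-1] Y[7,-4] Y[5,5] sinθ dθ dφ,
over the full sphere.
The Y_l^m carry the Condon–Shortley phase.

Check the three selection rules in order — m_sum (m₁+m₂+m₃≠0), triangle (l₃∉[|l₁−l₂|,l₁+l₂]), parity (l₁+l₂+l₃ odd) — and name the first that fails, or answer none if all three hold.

Σmᵢ = 0  ✓
l₃∈[|l₁−l₂|,l₁+l₂]=[3,11], have l₃=5  ✓
Σlᵢ = 16 ⇒ even  ✓

none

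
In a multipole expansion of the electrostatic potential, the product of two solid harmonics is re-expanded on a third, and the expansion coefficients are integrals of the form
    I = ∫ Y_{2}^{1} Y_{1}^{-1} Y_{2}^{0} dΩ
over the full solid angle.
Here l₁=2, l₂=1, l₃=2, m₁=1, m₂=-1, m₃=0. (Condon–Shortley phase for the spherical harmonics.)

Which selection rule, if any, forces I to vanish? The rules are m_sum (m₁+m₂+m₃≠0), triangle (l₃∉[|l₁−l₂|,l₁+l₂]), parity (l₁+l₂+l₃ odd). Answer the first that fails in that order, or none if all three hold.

parity

m₁+m₂+m₃ = 1 − 1 + 0 = 0  ✓
triangle: |2−1|=1 ≤ l₃=2 ≤ 2+1=3  ✓
parity: l₁+l₂+l₃ = 5 is odd  ✗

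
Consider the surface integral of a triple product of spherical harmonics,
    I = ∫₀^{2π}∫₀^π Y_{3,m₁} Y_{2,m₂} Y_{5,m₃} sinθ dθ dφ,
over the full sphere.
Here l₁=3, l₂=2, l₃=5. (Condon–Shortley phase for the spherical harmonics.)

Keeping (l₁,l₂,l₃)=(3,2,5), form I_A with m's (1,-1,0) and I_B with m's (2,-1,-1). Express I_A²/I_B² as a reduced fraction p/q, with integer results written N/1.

25/12

Shared (l₁,l₂,l₃)=(3,2,5): N and (l;000)² cancel in I_A²/I_B².
A: Δ = 0!·6!·4!/11! = 1/2310; Racah Σ t=0..0: t=0:+1/288 = 1/288; ⇒ 3j(3 2 5; 1 -1 0)² = 5/231, sgn -1
B: Δ = 0!·6!·4!/11! = 1/2310; Racah Σ t=0..0: t=0:+1/720 = 1/720; ⇒ 3j(3 2 5; 2 -1 -1)² = 4/385, sgn +1
I_A²/I_B² = (5/231)/(4/385) = 25/12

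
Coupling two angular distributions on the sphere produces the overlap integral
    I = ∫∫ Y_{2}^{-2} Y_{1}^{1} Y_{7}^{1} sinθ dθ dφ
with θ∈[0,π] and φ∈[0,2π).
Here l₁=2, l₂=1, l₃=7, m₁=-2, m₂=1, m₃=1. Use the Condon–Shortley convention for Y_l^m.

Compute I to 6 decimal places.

triangle: need 1≤l₃≤3, have 7; I=0

0.000000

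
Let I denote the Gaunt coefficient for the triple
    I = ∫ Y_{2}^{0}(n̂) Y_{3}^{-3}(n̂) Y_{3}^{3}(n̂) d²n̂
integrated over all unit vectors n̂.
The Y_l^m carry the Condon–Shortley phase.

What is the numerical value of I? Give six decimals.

0.210261

Rules hold: Σm=0, L=8 even, 1≤3≤5.
N = 5·7·7 = 245
Δ = 2!·2!·4!/9! = 1/3780
Racah Σ t=0..2: t=0:+1/24 t=1:−1/4 t=2:+1/24 = -1/6
⇒ 3j(2 3 3; 0 0 0)² = 4/105, sgn +1
Racah Σ t=0..0: t=0:+1/96 = 1/96
⇒ 3j(2 3 3; 0 -3 3)² = 5/84, sgn +1
4πI² = N·(3j₀)²·(3jₘ)² = 5/9
I = +1·√(0.555556/4π) = 0.21026104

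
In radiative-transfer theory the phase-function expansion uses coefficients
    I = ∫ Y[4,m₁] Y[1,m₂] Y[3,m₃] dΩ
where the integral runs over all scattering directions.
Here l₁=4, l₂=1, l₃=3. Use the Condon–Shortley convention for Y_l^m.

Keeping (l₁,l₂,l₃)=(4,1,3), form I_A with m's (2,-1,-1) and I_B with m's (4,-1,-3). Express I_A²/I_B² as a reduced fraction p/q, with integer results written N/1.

15/28

Same 4,1,3: normalisation and zero-m 3j drop out of the ratio.
A: Δ: 2! 6! 0! / 9! → 1/252; sum: t=0:+1/96 = 1/96; 3j²(4 1 3; 2 -1 -1) = Δ·Π!·Σ² = 5/84  (sign +1)
B: Δ: 2! 6! 0! / 9! → 1/252; sum: t=0:+1/1440 = 1/1440; 3j²(4 1 3; 4 -1 -3) = Δ·Π!·Σ² = 1/9  (sign +1)
I_A²/I_B² = (5/84)/(1/9) = 15/28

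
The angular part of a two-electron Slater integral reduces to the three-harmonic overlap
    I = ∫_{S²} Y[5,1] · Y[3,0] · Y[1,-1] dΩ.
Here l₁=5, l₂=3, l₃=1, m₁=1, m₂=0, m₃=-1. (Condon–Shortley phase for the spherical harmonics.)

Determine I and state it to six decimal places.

0.000000

triangle: need 2≤l₃≤8, have 1; I=0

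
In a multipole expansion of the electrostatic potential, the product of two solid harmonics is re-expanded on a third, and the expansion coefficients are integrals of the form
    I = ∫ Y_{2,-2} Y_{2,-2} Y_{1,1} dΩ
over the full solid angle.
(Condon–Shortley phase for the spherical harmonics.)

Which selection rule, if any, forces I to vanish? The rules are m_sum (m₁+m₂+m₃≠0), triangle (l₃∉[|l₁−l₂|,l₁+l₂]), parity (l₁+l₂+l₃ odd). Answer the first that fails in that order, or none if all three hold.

m_sum

Σmᵢ = -3  ✗
l₃∈[|l₁−l₂|,l₁+l₂]=[0,4], have l₃=1
Σlᵢ = 5 ⇒ odd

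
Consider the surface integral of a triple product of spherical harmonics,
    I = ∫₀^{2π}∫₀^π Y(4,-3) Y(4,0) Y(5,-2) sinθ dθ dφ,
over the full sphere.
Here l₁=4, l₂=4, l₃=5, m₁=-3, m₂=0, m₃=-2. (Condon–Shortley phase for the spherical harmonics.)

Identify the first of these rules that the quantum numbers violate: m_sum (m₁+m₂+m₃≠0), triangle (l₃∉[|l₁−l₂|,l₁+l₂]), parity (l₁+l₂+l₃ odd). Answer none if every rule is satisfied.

Σmᵢ = -5  ✗
l₃∈[|l₁−l₂|,l₁+l₂]=[0,8], have l₃=5
Σlᵢ = 13 ⇒ odd

m_sum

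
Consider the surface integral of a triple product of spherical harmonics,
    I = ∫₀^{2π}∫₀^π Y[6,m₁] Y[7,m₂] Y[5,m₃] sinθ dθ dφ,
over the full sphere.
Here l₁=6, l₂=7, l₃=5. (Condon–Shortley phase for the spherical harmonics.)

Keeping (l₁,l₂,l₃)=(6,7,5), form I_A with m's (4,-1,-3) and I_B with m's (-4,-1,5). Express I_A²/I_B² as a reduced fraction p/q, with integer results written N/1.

Shared (l₁,l₂,l₃)=(6,7,5): N and (l;000)² cancel in I_A²/I_B².
A: Δ = 8!·4!·6!/19! = 1/174594420; Racah Σ t=0..2: t=0:+1/116121600 t=1:−1/3628800 t=2:+1/1658880 = 13/38707200; ⇒ 3j(6 7 5; 4 -1 -3)² = 39/3553, sgn +1
B: Δ = 8!·4!·6!/19! = 1/174594420; Racah Σ t=6..6: t=6:+1/24883200 = 1/24883200; ⇒ 3j(6 7 5; -4 -1 5)² = 980/138567, sgn +1
I_A²/I_B² = (39/3553)/(980/138567) = 1521/980

1521/980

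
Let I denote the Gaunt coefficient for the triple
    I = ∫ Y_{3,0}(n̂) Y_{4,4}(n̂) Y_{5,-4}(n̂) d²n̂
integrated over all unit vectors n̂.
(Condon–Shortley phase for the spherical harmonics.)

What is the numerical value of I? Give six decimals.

Rules hold: Σm=0, L=12 even, 1≤5≤7.
N = 7·9·11 = 693
Δ = 2!·4!·6!/13! = 1/180180
Racah Σ t=0..2: t=0:+1/576 t=1:−1/144 t=2:+1/576 = -1/288
⇒ 3j(3 4 5; 0 0 0)² = 20/1001, sgn +1
Racah Σ t=2..2: t=2:+1/8640 = 1/8640
⇒ 3j(3 4 5; 0 4 -4)² = 28/715, sgn -1
4πI² = N·(3j₀)²·(3jₘ)² = 1008/1859
I = -1·√(0.542227/4π) = -0.20772350

-0.207724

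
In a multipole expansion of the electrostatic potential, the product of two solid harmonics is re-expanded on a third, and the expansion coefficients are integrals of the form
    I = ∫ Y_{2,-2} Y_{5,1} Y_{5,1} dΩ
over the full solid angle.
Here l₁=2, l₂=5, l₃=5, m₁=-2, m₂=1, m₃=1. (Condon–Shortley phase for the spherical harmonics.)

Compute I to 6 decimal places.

0.198089

Checks pass: Σm=0; 12 even; l₃=5∈[3,7].
(2·2+1)(2·5+1)(2·5+1) = 605
Δ: 2! 2! 8! / 13! → 1/38610
sum: t=0:+1/2880 t=1:−1/576 t=2:+1/2880 = -1/960
3j²(2 5 5; 0 0 0) = Δ·Π!·Σ² = 10/429  (sign +1)
sum: t=2:+1/2304 = 1/2304
3j²(2 5 5; -2 1 1) = Δ·Π!·Σ² = 5/143  (sign +1)
combine: 4πI² = 605·10/429·5/143 = 250/507
take √, sign +1: I = 0.19808933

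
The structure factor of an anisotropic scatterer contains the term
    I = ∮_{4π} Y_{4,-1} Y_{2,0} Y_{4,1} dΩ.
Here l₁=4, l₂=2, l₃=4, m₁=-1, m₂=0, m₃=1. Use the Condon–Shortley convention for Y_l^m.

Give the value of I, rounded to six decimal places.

-0.139264

Rules hold: Σm=0, L=10 even, 2≤4≤6.
N = 9·5·9 = 405
Δ = 2!·6!·2!/11! = 1/13860
Racah Σ t=0..2: t=0:+1/192 t=1:−1/36 t=2:+1/192 = -5/288
⇒ 3j(4 2 4; 0 0 0)² = 20/693, sgn -1
Racah Σ t=0..2: t=0:+1/480 t=1:−1/48 t=2:+1/144 = -17/1440
⇒ 3j(4 2 4; -1 0 1)² = 289/13860, sgn +1
4πI² = N·(3j₀)²·(3jₘ)² = 1445/5929
I = -1·√(0.243717/4π) = -0.13926381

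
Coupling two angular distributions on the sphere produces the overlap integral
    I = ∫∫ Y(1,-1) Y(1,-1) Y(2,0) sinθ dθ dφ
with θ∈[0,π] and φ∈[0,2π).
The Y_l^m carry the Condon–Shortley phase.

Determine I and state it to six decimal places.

m-sum = -1 − 1 + 0 = -2 ≠ 0 ⇒ I = 0

0.000000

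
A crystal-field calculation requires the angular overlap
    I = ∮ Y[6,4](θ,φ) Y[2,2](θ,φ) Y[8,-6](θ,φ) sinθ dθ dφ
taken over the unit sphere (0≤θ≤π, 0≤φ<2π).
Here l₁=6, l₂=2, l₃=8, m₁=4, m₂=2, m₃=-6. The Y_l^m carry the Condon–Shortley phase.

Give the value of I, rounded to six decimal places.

0.268492

Checks pass: Σm=0; 16 even; l₃=8∈[4,8].
(2·6+1)(2·2+1)(2·8+1) = 1105
Δ: 0! 12! 4! / 17! → 1/30940
sum: t=0:+1/2073600 = 1/2073600
3j²(6 2 8; 0 0 0) = Δ·Π!·Σ² = 28/1105  (sign +1)
sum: t=0:+1/174182400 = 1/174182400
3j²(6 2 8; 4 2 -6) = Δ·Π!·Σ² = 11/340  (sign +1)
combine: 4πI² = 1105·28/1105·11/340 = 77/85
take √, sign +1: I = 0.26849176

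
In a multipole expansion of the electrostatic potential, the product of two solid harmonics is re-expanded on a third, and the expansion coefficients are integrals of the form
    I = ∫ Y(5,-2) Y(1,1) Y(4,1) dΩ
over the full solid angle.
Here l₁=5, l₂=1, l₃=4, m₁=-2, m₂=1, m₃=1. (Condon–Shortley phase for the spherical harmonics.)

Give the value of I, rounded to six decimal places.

m-sum 0 ✓  L=10 even ✓  4≤4≤6 ✓
Π(2lᵢ+1) = 11×3×9 = 297
triangle coeff Δ(5,1,4) = 1/495
Σ_t [1,1]: t=1:−1/576 = -1/576
(3j)²=5/99 [(5 1 4; 0 0 0)], sign=-1
Σ_t [2,2]: t=2:+1/1440 = 1/1440
(3j)²=7/165 [(5 1 4; -2 1 1)], sign=-1
⇒ 4πI² = 7/11
I = (+1)√(7/11/(4π)) = 0.22503380

0.225034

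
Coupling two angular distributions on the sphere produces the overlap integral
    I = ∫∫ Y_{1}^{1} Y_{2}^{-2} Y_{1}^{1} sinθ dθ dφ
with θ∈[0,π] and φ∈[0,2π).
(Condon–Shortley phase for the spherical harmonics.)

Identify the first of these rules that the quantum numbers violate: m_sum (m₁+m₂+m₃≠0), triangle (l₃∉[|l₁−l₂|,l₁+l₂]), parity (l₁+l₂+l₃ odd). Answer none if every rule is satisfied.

none

azimuthal sum: 1 − 2 + 1 = 0  ✓
1 ≤ 1 ≤ 3 (triangle on l)  ✓
L = 1 + 2 + 1 = 4 (even)  ✓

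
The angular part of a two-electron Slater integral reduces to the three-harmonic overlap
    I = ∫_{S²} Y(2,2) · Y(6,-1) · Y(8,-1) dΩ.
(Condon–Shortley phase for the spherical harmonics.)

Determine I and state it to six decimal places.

-0.095258

Checks pass: Σm=0; 16 even; l₃=8∈[4,8].
(2·2+1)(2·6+1)(2·8+1) = 1105
Δ: 0! 4! 12! / 17! → 1/30940
sum: t=0:+1/2073600 = 1/2073600
3j²(2 6 8; 0 0 0) = Δ·Π!·Σ² = 28/1105  (sign +1)
sum: t=0:+1/14515200 = 1/14515200
3j²(2 6 8; 2 -1 -1) = Δ·Π!·Σ² = 9/2210  (sign -1)
combine: 4πI² = 1105·28/1105·9/2210 = 126/1105
take √, sign -1: I = -0.09525750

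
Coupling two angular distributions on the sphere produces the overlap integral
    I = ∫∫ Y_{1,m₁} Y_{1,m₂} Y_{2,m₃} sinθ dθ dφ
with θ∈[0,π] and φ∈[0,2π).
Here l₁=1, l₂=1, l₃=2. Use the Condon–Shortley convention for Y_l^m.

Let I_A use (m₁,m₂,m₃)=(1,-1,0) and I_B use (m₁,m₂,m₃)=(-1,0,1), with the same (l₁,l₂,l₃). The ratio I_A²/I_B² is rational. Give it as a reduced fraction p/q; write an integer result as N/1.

l's match ⇒ only the (l;m) 3-j factors differ between A and B.
A: triangle coeff Δ(1,1,2) = 1/30; Σ_t [0,0]: t=0:+1/4 = 1/4; (3j)²=1/30 [(1 1 2; 1 -1 0)], sign=+1
B: triangle coeff Δ(1,1,2) = 1/30; Σ_t [0,0]: t=0:+1/2 = 1/2; (3j)²=1/10 [(1 1 2; -1 0 1)], sign=-1
I_A²/I_B² = (1/30)/(1/10) = 1/3

1/3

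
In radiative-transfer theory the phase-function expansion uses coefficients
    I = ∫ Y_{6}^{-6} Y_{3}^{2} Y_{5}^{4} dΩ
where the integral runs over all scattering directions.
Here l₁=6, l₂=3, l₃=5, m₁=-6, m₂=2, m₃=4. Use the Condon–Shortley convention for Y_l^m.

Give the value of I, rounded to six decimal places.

0.207001

m-sum 0 ✓  L=14 even ✓  3≤5≤9 ✓
Π(2lᵢ+1) = 13×7×11 = 1001
triangle coeff Δ(6,3,5) = 1/675675
Σ_t [1,3]: t=1:−1/8640 t=2:+1/2304 t=3:−1/8640 = 7/34560
(3j)²=7/429 [(6 3 5; 0 0 0)], sign=-1
Σ_t [4,4]: t=4:+1/967680 = 1/967680
(3j)²=3/91 [(6 3 5; -6 2 4)], sign=-1
⇒ 4πI² = 7/13
I = (+1)√(7/13/(4π)) = 0.20700098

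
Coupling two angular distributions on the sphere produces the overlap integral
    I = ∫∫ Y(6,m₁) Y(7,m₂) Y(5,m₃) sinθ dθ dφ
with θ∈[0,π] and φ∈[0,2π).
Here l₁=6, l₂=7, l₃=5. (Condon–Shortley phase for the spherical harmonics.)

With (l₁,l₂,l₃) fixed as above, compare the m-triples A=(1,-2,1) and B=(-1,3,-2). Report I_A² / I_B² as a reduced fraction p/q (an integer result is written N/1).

72/7

Shared (l₁,l₂,l₃)=(6,7,5): N and (l;000)² cancel in I_A²/I_B².
A: Δ = 8!·4!·6!/19! = 1/174594420; Racah Σ t=1..5: t=1:−1/5806080 t=2:+1/311040 t=3:−1/138240 t=4:+1/414720 t=5:−1/12441600 = -1/537600; ⇒ 3j(6 7 5; 1 -2 1)² = 2916/323323, sgn -1
B: Δ = 8!·4!·6!/19! = 1/174594420; Racah Σ t=4..7: t=4:+1/2488320 t=5:−1/345600 t=6:+1/414720 t=7:−1/4354560 = -1/3225600; ⇒ 3j(6 7 5; -1 3 -2)² = 81/92378, sgn +1
I_A²/I_B² = (2916/323323)/(81/92378) = 72/7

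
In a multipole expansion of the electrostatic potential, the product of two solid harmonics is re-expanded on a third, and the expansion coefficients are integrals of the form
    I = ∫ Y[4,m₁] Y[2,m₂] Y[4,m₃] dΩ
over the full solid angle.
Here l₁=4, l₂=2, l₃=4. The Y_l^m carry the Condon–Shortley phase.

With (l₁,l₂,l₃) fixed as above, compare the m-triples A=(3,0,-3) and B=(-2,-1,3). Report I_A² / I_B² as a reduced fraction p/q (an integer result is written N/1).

Shared (l₁,l₂,l₃)=(4,2,4): N and (l;000)² cancel in I_A²/I_B².
A: Δ = 2!·6!·2!/11! = 1/13860; Racah Σ t=0..1: t=0:+1/480 t=1:−1/720 = 1/1440; ⇒ 3j(4 2 4; 3 0 -3)² = 7/1980, sgn -1
B: Δ = 2!·6!·2!/11! = 1/13860; Racah Σ t=0..1: t=0:+1/1440 t=1:−1/240 = -1/288; ⇒ 3j(4 2 4; -2 -1 3)² = 5/132, sgn +1
I_A²/I_B² = (7/1980)/(5/132) = 7/75

7/75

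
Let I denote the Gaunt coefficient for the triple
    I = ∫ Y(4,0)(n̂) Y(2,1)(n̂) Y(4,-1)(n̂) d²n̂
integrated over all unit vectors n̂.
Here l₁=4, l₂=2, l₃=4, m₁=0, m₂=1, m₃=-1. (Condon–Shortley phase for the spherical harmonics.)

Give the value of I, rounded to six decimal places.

-0.044869

Checks pass: Σm=0; 10 even; l₃=4∈[2,6].
(2·4+1)(2·2+1)(2·4+1) = 405
Δ: 2! 6! 2! / 11! → 1/13860
sum: t=0:+1/192 t=1:−1/36 t=2:+1/192 = -5/288
3j²(4 2 4; 0 0 0) = Δ·Π!·Σ² = 20/693  (sign -1)
sum: t=1:−1/72 t=2:+1/96 = -1/288
3j²(4 2 4; 0 1 -1) = Δ·Π!·Σ² = 1/462  (sign +1)
combine: 4πI² = 405·20/693·1/462 = 150/5929
take √, sign -1: I = -0.04486937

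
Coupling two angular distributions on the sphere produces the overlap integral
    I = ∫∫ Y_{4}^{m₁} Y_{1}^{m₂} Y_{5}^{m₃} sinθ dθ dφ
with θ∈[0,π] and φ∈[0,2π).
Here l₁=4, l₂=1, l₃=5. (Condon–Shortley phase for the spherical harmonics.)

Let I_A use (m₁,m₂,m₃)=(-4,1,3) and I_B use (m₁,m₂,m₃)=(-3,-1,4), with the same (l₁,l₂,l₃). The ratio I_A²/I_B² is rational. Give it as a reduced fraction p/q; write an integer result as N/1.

1/36

Shared (l₁,l₂,l₃)=(4,1,5): N and (l;000)² cancel in I_A²/I_B².
A: Δ = 0!·8!·2!/11! = 1/495; Racah Σ t=0..0: t=0:+1/80640 = 1/80640; ⇒ 3j(4 1 5; -4 1 3)² = 1/495, sgn +1
B: Δ = 0!·8!·2!/11! = 1/495; Racah Σ t=0..0: t=0:+1/10080 = 1/10080; ⇒ 3j(4 1 5; -3 -1 4)² = 4/55, sgn -1
I_A²/I_B² = (1/495)/(4/55) = 1/36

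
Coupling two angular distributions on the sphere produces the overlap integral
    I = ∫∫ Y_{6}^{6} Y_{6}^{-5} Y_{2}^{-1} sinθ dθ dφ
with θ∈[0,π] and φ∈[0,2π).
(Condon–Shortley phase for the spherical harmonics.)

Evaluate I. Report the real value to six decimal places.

0.178412

Checks pass: Σm=0; 14 even; l₃=2∈[0,12].
(2·6+1)(2·6+1)(2·2+1) = 845
Δ: 10! 2! 2! / 15! → 1/90090
sum: t=4:+1/69120 t=5:−1/14400 t=6:+1/69120 = -7/172800
3j²(6 6 2; 0 0 0) = Δ·Π!·Σ² = 14/715  (sign -1)
sum: t=0:+1/7257600 = 1/7257600
3j²(6 6 2; 6 -5 -1) = Δ·Π!·Σ² = 11/455  (sign -1)
combine: 4πI² = 845·14/715·11/455 = 2/5
take √, sign +1: I = 0.17841241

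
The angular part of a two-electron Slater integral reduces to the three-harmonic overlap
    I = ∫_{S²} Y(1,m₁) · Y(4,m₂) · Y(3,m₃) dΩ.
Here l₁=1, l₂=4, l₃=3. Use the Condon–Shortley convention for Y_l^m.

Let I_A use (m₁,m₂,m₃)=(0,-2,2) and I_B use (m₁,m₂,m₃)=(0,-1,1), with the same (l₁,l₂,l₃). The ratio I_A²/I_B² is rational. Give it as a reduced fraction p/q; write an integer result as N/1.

4/5

l's match ⇒ only the (l;m) 3-j factors differ between A and B.
A: triangle coeff Δ(1,4,3) = 1/252; Σ_t [1,1]: t=1:−1/120 = -1/120; (3j)²=1/21 [(1 4 3; 0 -2 2)], sign=+1
B: triangle coeff Δ(1,4,3) = 1/252; Σ_t [1,1]: t=1:−1/48 = -1/48; (3j)²=5/84 [(1 4 3; 0 -1 1)], sign=-1
I_A²/I_B² = (1/21)/(5/84) = 4/5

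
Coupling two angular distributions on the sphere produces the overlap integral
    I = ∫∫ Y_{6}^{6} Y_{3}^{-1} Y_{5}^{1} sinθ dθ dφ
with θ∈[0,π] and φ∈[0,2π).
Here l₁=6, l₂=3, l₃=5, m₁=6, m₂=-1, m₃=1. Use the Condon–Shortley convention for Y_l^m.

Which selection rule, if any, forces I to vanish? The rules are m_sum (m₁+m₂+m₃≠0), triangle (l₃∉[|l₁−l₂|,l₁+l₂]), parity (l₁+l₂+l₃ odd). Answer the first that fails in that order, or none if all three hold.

m_sum

Σmᵢ = 6  ✗
l₃∈[|l₁−l₂|,l₁+l₂]=[3,9], have l₃=5
Σlᵢ = 14 ⇒ even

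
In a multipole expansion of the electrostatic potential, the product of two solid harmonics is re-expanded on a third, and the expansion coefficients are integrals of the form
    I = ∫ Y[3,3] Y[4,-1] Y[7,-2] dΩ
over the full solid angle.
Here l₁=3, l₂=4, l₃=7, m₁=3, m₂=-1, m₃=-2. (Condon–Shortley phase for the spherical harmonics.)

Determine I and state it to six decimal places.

0.061755

Rules hold: Σm=0, L=14 even, 1≤7≤7.
N = 7·9·15 = 945
Δ = 0!·6!·8!/15! = 1/45045
Racah Σ t=0..0: t=0:+1/20736 = 1/20736
⇒ 3j(3 4 7; 0 0 0)² = 35/1287, sgn -1
Racah Σ t=0..0: t=0:+1/518400 = 1/518400
⇒ 3j(3 4 7; 3 -1 -2)² = 4/2145, sgn -1
4πI² = N·(3j₀)²·(3jₘ)² = 980/20449
I = +1·√(0.0479241/4π) = 0.06175499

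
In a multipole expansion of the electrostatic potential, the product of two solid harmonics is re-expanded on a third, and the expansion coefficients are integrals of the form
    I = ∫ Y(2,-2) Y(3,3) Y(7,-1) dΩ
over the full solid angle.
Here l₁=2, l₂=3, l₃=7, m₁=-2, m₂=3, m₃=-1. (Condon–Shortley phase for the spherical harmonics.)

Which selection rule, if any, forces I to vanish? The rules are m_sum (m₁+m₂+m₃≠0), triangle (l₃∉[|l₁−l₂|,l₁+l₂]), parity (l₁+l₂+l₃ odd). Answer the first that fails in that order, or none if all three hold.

triangle

Σmᵢ = 0  ✓
l₃∈[|l₁−l₂|,l₁+l₂]=[1,5], have l₃=7  ✗
Σlᵢ = 12 ⇒ even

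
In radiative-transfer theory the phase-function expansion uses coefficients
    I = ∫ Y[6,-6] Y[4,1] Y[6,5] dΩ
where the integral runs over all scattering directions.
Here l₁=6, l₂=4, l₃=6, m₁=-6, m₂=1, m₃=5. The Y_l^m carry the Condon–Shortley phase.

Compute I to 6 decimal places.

Rules hold: Σm=0, L=16 even, 2≤6≤10.
N = 13·9·13 = 1521
Δ = 4!·8!·4!/17! = 1/15315300
Racah Σ t=0..4: t=0:+1/829440 t=1:−1/25920 t=2:+1/9216 t=3:−1/25920 t=4:+1/829440 = 7/207360
⇒ 3j(6 4 6; 0 0 0)² = 28/2431, sgn +1
Racah Σ t=4..4: t=4:+1/5806080 = 1/5806080
⇒ 3j(6 4 6; -6 1 5)² = 165/6188, sgn -1
4πI² = N·(3j₀)²·(3jₘ)² = 135/289
I = -1·√(0.467128/4π) = -0.19280266

-0.192803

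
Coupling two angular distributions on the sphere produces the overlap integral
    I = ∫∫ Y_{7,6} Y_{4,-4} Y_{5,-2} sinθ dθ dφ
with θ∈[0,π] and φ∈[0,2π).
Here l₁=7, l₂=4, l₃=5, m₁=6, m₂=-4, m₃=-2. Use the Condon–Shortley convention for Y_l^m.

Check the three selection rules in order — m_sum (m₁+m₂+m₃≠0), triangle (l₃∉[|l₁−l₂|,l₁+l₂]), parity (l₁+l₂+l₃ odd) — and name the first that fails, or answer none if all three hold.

none

azimuthal sum: 6 − 4 − 2 = 0  ✓
3 ≤ 5 ≤ 11 (triangle on l)  ✓
L = 7 + 4 + 5 = 16 (even)  ✓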